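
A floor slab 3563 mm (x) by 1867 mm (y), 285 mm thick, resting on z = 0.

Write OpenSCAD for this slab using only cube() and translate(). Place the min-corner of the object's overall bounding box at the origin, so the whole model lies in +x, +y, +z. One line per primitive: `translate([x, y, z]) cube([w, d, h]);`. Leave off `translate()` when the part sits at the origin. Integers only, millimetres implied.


cube([3563, 1867, 285]);


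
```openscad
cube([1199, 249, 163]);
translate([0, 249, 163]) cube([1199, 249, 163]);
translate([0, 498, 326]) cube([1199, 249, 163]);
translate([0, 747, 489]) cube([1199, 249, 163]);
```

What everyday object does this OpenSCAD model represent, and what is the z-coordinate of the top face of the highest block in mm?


A staircase. The total rise is 652 mm.

4 identical blocks, each offset up and back from the previous — a staircase. Each step is 163 mm tall and there are 4 of them, so the total rise is 4 × 163 = 652 mm.


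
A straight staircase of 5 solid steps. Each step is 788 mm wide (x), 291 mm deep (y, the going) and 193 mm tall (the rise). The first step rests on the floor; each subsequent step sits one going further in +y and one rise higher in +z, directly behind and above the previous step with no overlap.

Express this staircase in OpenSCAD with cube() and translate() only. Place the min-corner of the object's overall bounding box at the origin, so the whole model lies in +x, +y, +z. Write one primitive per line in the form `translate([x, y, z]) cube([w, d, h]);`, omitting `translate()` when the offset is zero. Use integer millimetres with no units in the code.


cube([788, 291, 193]);
translate([0, 291, 193]) cube([788, 291, 193]);
translate([0, 582, 386]) cube([788, 291, 193]);
translate([0, 873, 579]) cube([788, 291, 193]);
translate([0, 1164, 772]) cube([788, 291, 193]);


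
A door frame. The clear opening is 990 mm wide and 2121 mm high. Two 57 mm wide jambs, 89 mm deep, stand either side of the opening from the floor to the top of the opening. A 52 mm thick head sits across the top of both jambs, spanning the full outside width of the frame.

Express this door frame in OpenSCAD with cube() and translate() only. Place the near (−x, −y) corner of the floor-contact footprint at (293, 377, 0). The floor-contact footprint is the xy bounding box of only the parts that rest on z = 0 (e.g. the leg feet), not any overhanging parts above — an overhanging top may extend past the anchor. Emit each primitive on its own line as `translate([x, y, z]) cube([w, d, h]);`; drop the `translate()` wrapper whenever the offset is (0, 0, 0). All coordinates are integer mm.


translate([293, 377, 0]) cube([57, 89, 2121]);
translate([1340, 377, 0]) cube([57, 89, 2121]);
translate([293, 377, 2121]) cube([1104, 89, 52]);


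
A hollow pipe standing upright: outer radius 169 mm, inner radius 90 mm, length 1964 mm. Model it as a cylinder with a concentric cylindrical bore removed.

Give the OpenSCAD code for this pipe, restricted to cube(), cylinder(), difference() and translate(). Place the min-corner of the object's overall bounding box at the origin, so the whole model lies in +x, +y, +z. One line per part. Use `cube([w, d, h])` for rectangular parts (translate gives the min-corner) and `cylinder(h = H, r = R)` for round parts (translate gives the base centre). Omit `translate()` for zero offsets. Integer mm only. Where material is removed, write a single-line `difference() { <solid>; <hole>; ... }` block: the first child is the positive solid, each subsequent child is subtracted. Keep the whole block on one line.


difference() { translate([169, 169, 0]) cylinder(h = 1964, r = 169); translate([169, 169, 0]) cylinder(h = 1964, r = 90); }


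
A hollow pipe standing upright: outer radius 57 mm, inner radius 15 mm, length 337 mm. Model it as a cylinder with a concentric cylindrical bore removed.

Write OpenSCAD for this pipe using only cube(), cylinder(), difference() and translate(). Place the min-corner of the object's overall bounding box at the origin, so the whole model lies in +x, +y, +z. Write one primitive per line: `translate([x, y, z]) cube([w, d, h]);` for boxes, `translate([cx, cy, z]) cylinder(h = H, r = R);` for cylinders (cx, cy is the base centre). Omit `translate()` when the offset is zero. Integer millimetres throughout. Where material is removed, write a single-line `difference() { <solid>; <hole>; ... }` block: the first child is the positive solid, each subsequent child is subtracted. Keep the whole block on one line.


difference() { translate([57, 57, 0]) cylinder(h = 337, r = 57); translate([57, 57, 0]) cylinder(h = 337, r = 15); }


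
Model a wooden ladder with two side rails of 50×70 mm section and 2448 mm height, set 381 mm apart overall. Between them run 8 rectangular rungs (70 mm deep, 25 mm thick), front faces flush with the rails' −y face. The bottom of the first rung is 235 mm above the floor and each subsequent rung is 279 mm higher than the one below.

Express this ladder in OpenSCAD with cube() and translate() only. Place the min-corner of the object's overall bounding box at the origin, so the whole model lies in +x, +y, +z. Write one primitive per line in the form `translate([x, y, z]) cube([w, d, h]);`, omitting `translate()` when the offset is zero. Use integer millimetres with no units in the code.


cube([50, 70, 2448]);
translate([331, 0, 0]) cube([50, 70, 2448]);
translate([50, 0, 235]) cube([281, 70, 25]);
translate([50, 0, 514]) cube([281, 70, 25]);
translate([50, 0, 793]) cube([281, 70, 25]);
translate([50, 0, 1072]) cube([281, 70, 25]);
translate([50, 0, 1351]) cube([281, 70, 25]);
translate([50, 0, 1630]) cube([281, 70, 25]);
translate([50, 0, 1909]) cube([281, 70, 25]);
translate([50, 0, 2188]) cube([281, 70, 25]);


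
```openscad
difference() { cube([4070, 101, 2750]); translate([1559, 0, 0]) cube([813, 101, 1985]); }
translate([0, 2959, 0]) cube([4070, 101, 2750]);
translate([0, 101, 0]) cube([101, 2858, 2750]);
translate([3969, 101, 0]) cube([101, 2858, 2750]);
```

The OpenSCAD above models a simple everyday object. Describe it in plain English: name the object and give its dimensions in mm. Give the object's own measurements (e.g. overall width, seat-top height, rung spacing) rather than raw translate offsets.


A single room: four walls, each 2750 mm tall and 101 mm thick, enclosing an outside footprint 4070×3060 mm (x × y), no floor or roof. The front and back walls (−y and +y sides) run the full x-width; the side walls fit between their inner faces. A door opening 813 mm wide and 1985 mm tall is cut through the front wall from the floor up, its −x edge 1559 mm from the wall's −x end.


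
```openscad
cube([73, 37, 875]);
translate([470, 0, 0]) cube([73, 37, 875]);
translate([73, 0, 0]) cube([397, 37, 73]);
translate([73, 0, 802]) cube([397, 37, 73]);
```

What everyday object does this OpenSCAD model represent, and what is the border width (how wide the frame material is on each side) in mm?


A picture frame. The border width is 73 mm.

Four thin pieces enclosing a rectangular opening — a picture frame. The two full-height stiles are 875 mm tall; the top rail sits at z = 802 and is 73 mm tall, so the border above the opening is 875 − 802 = 73 mm, matching the stile x-width.


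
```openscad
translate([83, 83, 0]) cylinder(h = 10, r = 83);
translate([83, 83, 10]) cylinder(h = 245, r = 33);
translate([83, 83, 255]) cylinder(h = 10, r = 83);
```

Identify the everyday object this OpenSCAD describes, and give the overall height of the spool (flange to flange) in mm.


A spool. The overall height is 265 mm.

Three coaxial cylinders, large–small–large — a spool. Two 10 mm flanges and a 245 mm core give 10 + 245 + 10 = 265 mm.


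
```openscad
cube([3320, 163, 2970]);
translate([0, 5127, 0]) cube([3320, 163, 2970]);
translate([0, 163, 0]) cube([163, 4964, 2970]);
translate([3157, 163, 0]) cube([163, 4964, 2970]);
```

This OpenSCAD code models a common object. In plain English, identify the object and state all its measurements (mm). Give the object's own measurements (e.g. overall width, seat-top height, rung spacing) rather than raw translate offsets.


The wall frame of a small rectangular building: four walls, each 2970 mm tall and 163 mm thick, enclosing a footprint 3320 mm (x) by 5290 mm (y) outside-to-outside, with no floor or roof. The front and back walls (the −y and +y sides) span the full width; the two side walls fit between them.


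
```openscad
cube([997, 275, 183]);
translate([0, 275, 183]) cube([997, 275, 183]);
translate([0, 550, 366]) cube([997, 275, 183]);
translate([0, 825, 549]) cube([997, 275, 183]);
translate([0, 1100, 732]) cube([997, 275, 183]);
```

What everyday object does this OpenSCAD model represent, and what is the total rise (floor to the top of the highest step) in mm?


A staircase. The total rise is 915 mm.

5 identical blocks, each offset up and back from the previous — a staircase. Each step is 183 mm tall and there are 5 of them, so the total rise is 5 × 183 = 915 mm.


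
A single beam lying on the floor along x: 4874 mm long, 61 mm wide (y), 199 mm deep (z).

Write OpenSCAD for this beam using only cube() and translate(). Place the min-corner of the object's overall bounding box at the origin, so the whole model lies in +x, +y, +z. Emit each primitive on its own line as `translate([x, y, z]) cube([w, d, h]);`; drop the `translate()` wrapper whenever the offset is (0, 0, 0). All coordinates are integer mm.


cube([4874, 61, 199]);


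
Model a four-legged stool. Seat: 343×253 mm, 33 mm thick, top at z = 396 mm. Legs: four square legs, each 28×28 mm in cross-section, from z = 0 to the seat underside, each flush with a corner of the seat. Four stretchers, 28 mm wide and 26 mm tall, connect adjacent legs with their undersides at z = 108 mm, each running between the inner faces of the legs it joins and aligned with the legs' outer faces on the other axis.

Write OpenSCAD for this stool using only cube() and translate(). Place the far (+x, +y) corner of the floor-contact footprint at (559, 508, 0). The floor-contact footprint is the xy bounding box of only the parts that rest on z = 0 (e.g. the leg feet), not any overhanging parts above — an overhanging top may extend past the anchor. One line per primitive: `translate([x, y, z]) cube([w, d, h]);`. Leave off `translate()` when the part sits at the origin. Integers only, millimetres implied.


translate([216, 255, 363]) cube([343, 253, 33]);
translate([216, 255, 0]) cube([28, 28, 363]);
translate([531, 255, 0]) cube([28, 28, 363]);
translate([216, 480, 0]) cube([28, 28, 363]);
translate([531, 480, 0]) cube([28, 28, 363]);
translate([244, 255, 108]) cube([287, 28, 26]);
translate([244, 480, 108]) cube([287, 28, 26]);
translate([216, 283, 108]) cube([28, 197, 26]);
translate([531, 283, 108]) cube([28, 197, 26]);


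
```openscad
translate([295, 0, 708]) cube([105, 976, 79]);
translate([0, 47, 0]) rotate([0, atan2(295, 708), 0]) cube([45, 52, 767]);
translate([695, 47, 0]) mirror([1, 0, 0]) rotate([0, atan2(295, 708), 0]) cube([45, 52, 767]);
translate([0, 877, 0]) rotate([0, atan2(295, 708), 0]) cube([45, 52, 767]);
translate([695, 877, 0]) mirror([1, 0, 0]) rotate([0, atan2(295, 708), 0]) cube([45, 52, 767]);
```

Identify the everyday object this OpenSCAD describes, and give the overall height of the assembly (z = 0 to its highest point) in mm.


A sawhorse. The overall height is 787 mm.

A beam across two mirrored pairs of raked legs — a sawhorse. The beam's underside is at z = 708 (matching the legs' vertical rise in atan2(295, 708)) and the beam is 79 mm tall, so its top is at 708 + 79 = 787 mm. The raked legs top out at the beam's underside, so that is the highest point.


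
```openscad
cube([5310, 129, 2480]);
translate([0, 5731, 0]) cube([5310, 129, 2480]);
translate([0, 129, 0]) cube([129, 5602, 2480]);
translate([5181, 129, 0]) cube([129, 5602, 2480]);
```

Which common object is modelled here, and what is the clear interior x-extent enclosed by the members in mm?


A house (or room) frame. The interior width is 5052 mm.

Four 2480 mm walls enclosing a rectangle with no floor or roof — a room or house frame. Outside width is 5310 mm and wall thickness is 129 mm, so the interior width is 5310 − 2 × 129 = 5052 mm.


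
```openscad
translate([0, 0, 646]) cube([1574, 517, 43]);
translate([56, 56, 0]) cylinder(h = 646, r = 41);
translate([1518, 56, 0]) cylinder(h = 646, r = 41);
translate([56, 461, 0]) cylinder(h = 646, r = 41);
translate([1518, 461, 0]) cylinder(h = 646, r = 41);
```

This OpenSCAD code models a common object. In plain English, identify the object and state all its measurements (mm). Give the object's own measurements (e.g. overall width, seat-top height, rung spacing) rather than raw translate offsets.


A table: top 1574 mm (x) × 517 mm (y), 43 mm thick, upper face at z = 689 mm, on four round legs of 82 mm diameter, each leg's bounding box inset 15 mm from the nearest pair of top edges from z = 0 to the bottom of the top.


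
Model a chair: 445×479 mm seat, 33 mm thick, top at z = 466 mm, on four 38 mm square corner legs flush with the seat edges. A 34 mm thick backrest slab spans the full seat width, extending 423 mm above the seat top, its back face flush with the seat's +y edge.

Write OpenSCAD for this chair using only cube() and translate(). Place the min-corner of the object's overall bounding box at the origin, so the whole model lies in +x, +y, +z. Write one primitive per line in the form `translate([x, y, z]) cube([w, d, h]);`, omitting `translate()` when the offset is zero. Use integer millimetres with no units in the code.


translate([0, 0, 433]) cube([445, 479, 33]);
cube([38, 38, 433]);
translate([407, 0, 0]) cube([38, 38, 433]);
translate([0, 441, 0]) cube([38, 38, 433]);
translate([407, 441, 0]) cube([38, 38, 433]);
translate([0, 445, 466]) cube([445, 34, 423]);


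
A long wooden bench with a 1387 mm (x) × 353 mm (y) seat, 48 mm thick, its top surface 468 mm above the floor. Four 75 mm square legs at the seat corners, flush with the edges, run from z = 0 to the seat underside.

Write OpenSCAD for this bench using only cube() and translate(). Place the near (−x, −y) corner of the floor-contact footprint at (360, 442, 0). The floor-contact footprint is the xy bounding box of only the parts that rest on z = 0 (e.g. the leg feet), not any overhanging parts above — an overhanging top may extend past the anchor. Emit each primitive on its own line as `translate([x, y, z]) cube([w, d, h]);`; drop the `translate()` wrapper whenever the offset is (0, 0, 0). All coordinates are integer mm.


// leg_h = 468 − 48 = 420
translate([360, 442, 420]) cube([1387, 353, 48]);
translate([360, 442, 0]) cube([75, 75, 420]);
translate([360, 720, 0]) cube([75, 75, 420]);
translate([1672, 442, 0]) cube([75, 75, 420]);
translate([1672, 720, 0]) cube([75, 75, 420]);


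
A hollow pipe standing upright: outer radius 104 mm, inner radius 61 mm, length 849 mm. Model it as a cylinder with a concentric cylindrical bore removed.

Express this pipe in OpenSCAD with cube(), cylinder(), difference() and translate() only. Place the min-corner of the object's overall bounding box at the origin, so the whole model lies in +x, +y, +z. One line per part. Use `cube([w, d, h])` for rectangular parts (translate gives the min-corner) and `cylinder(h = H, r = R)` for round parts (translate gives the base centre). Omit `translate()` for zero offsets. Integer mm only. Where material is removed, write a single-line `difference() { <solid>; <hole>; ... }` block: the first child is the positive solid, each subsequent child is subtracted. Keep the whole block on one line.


difference() { translate([104, 104, 0]) cylinder(h = 849, r = 104); translate([104, 104, 0]) cylinder(h = 849, r = 61); }


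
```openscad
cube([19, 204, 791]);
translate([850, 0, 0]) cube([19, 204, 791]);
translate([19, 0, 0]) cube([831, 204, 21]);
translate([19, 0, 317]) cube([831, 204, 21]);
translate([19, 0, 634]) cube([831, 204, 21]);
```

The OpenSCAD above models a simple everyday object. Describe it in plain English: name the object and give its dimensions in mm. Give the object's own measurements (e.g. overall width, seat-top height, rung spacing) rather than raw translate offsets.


An open bookshelf. Two side panels, each 19 mm thick, 204 mm deep and 791 mm tall, stand 869 mm apart (outside-to-outside). Between them sit 3 shelves, each 21 mm thick and 204 mm deep, spanning the full gap between the sides. The bottom shelf rests on the floor (its underside at z = 0) and the clear gap between one shelf's top and the next shelf's underside is 296 mm.


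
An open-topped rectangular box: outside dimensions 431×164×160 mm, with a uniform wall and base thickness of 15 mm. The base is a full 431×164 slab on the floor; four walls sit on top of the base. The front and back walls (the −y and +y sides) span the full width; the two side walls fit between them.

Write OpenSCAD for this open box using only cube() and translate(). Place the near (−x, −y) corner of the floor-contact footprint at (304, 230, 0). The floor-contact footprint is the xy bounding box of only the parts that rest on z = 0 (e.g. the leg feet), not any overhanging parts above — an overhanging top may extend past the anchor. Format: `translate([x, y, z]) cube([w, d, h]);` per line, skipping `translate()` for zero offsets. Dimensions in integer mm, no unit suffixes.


translate([304, 230, 0]) cube([431, 164, 15]);
translate([304, 230, 15]) cube([431, 15, 145]);
translate([304, 379, 15]) cube([431, 15, 145]);
translate([304, 245, 15]) cube([15, 134, 145]);
translate([720, 245, 15]) cube([15, 134, 145]);


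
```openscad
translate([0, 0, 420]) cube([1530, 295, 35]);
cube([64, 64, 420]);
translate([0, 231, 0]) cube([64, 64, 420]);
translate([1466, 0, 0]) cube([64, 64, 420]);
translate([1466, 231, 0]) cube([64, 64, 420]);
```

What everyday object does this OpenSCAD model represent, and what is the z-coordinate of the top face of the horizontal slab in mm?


A bench. The seat-top height is 455 mm.

A long slab on four corner posts — a bench. The slab sits at z = 420 with thickness 35, so the top is 420 + 35 = 455 mm.


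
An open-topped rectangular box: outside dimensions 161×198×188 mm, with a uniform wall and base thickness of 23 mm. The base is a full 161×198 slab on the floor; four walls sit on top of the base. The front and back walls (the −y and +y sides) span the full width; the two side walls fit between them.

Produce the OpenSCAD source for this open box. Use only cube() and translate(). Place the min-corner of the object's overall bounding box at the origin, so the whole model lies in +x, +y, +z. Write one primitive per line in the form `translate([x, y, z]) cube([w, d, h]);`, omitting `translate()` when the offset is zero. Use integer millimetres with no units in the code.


cube([161, 198, 23]);
translate([0, 0, 23]) cube([161, 23, 165]);
translate([0, 175, 23]) cube([161, 23, 165]);
translate([0, 23, 23]) cube([23, 152, 165]);
translate([138, 23, 23]) cube([23, 152, 165]);


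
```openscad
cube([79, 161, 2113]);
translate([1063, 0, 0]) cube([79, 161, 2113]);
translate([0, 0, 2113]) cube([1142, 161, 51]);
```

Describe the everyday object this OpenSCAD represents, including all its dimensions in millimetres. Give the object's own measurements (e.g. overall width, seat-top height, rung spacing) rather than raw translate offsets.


A door frame. The clear opening is 984 mm wide and 2113 mm high. Two 79 mm wide jambs, 161 mm deep, stand either side of the opening from the floor to the top of the opening. A 51 mm thick head sits across the top of both jambs, spanning the full outside width of the frame.


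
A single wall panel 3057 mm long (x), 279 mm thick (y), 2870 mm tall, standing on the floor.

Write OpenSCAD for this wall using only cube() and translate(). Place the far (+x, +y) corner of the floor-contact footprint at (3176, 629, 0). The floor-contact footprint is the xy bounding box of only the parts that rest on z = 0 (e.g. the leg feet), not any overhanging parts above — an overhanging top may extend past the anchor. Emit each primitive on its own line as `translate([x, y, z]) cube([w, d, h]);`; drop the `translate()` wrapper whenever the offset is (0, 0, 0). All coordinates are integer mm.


translate([119, 350, 0]) cube([3057, 279, 2870]);


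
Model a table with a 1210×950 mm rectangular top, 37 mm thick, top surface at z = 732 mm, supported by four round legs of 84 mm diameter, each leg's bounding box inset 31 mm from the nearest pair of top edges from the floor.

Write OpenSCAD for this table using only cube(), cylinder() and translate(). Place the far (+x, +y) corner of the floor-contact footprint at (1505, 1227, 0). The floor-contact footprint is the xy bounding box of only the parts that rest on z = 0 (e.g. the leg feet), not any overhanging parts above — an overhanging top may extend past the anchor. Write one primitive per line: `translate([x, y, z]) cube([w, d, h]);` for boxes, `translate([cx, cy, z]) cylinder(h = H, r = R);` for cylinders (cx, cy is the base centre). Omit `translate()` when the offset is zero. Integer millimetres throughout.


// leg_h = 732 - 37 = 695
translate([326, 308, 695]) cube([1210, 950, 37]);
translate([399, 381, 0]) cylinder(h = 695, r = 42);
translate([1463, 381, 0]) cylinder(h = 695, r = 42);
translate([399, 1185, 0]) cylinder(h = 695, r = 42);
translate([1463, 1185, 0]) cylinder(h = 695, r = 42);


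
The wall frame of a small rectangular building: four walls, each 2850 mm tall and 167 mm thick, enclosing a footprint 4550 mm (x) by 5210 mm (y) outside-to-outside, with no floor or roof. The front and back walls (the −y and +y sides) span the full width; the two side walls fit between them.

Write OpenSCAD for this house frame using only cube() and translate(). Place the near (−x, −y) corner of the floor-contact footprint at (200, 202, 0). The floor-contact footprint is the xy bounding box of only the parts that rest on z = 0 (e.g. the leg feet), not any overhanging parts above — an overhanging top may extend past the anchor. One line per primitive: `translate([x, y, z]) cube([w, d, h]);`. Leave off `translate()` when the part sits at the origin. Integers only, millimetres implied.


translate([200, 202, 0]) cube([4550, 167, 2850]);
translate([200, 5245, 0]) cube([4550, 167, 2850]);
translate([200, 369, 0]) cube([167, 4876, 2850]);
translate([4583, 369, 0]) cube([167, 4876, 2850]);


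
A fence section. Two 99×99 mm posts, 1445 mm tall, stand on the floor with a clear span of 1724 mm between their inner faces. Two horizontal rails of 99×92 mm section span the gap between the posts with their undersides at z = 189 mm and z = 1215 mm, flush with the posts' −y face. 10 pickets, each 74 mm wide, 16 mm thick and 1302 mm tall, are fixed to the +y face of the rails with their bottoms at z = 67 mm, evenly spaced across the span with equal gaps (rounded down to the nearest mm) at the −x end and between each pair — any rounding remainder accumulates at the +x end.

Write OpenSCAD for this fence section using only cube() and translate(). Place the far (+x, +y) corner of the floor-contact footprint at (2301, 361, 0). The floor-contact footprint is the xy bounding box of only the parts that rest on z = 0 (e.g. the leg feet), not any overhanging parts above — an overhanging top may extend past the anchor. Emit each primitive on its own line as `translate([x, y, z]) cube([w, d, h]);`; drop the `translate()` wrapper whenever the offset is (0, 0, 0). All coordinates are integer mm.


translate([379, 262, 0]) cube([99, 99, 1445]);
translate([2202, 262, 0]) cube([99, 99, 1445]);
translate([478, 262, 189]) cube([1724, 99, 92]);
translate([478, 262, 1215]) cube([1724, 99, 92]);
translate([567, 361, 67]) cube([74, 16, 1302]);
translate([730, 361, 67]) cube([74, 16, 1302]);
translate([893, 361, 67]) cube([74, 16, 1302]);
translate([1056, 361, 67]) cube([74, 16, 1302]);
translate([1219, 361, 67]) cube([74, 16, 1302]);
translate([1382, 361, 67]) cube([74, 16, 1302]);
translate([1545, 361, 67]) cube([74, 16, 1302]);
translate([1708, 361, 67]) cube([74, 16, 1302]);
translate([1871, 361, 67]) cube([74, 16, 1302]);
translate([2034, 361, 67]) cube([74, 16, 1302]);


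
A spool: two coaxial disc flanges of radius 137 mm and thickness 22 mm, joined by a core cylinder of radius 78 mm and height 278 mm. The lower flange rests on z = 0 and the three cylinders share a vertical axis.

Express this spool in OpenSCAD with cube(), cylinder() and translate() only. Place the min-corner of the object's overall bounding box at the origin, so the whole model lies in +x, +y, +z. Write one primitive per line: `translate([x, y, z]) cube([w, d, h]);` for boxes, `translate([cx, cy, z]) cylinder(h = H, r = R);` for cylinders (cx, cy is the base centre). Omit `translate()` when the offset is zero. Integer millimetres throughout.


translate([137, 137, 0]) cylinder(h = 22, r = 137);
translate([137, 137, 22]) cylinder(h = 278, r = 78);
translate([137, 137, 300]) cylinder(h = 22, r = 137);


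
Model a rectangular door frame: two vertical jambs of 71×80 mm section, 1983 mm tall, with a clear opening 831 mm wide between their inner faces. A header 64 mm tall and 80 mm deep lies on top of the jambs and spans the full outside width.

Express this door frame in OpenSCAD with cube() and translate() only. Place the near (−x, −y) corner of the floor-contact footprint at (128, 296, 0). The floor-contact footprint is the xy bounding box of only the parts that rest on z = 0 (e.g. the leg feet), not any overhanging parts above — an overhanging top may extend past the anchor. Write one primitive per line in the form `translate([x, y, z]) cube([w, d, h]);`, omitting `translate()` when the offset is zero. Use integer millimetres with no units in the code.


translate([128, 296, 0]) cube([71, 80, 1983]);
translate([1030, 296, 0]) cube([71, 80, 1983]);
translate([128, 296, 1983]) cube([973, 80, 64]);


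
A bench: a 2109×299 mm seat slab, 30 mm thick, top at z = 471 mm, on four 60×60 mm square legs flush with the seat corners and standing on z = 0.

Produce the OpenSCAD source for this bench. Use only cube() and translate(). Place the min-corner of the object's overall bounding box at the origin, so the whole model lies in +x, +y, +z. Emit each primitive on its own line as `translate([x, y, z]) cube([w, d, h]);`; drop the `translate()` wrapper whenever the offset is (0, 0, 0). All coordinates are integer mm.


translate([0, 0, 441]) cube([2109, 299, 30]);
cube([60, 60, 441]);
translate([0, 239, 0]) cube([60, 60, 441]);
translate([2049, 0, 0]) cube([60, 60, 441]);
translate([2049, 239, 0]) cube([60, 60, 441]);


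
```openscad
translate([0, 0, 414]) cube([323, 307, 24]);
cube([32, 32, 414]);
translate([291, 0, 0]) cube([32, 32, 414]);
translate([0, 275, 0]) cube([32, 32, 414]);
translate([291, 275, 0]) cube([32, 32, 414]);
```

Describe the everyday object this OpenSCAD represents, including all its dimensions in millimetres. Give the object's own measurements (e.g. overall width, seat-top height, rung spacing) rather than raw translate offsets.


A simple wooden stool: a rectangular seat 323 mm (x) by 307 mm (y), 24 mm thick, top face at z = 438 mm, on four square legs, each 32×32 mm in cross-section. The legs rest on z = 0, each flush with a corner of the seat.


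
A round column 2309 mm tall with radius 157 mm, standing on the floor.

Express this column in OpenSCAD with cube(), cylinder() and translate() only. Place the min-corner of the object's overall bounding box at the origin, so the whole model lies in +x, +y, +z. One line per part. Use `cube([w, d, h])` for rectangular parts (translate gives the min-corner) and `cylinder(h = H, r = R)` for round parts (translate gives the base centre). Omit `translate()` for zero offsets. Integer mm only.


translate([157, 157, 0]) cylinder(h = 2309, r = 157);


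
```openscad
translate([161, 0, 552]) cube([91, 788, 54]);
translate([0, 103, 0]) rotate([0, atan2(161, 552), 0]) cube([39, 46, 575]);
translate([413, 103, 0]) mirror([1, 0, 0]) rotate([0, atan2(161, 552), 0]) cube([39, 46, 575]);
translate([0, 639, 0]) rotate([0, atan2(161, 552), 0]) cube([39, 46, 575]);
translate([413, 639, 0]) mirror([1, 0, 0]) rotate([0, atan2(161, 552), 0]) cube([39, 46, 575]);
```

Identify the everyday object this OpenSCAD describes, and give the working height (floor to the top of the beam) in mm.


A sawhorse. The overall height is 606 mm.

A beam across two mirrored pairs of raked legs — a sawhorse. The beam's underside is at z = 552 (matching the legs' vertical rise in atan2(161, 552)) and the beam is 54 mm tall, so its top is at 552 + 54 = 606 mm. The raked legs top out at the beam's underside, so that is the highest point.


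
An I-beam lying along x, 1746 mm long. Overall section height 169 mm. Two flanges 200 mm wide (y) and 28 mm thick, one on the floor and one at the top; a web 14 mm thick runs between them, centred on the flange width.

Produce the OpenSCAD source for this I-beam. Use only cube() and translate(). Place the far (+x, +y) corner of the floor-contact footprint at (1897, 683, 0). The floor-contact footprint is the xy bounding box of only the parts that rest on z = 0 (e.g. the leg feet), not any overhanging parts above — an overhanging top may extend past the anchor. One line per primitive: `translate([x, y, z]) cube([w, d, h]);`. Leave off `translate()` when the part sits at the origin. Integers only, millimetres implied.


translate([151, 483, 0]) cube([1746, 200, 28]);
translate([151, 576, 28]) cube([1746, 14, 113]);
translate([151, 483, 141]) cube([1746, 200, 28]);


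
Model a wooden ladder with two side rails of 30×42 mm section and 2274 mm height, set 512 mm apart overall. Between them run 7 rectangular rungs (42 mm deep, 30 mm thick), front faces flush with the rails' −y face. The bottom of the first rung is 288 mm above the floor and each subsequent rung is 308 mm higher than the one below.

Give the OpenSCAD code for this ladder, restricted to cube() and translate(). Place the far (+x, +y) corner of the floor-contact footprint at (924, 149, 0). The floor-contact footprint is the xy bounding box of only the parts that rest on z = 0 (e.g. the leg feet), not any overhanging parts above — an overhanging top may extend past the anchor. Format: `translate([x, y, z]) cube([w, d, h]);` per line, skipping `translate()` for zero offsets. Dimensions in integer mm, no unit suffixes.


translate([412, 107, 0]) cube([30, 42, 2274]);
translate([894, 107, 0]) cube([30, 42, 2274]);
translate([442, 107, 288]) cube([452, 42, 30]);
translate([442, 107, 596]) cube([452, 42, 30]);
translate([442, 107, 904]) cube([452, 42, 30]);
translate([442, 107, 1212]) cube([452, 42, 30]);
translate([442, 107, 1520]) cube([452, 42, 30]);
translate([442, 107, 1828]) cube([452, 42, 30]);
translate([442, 107, 2136]) cube([452, 42, 30]);


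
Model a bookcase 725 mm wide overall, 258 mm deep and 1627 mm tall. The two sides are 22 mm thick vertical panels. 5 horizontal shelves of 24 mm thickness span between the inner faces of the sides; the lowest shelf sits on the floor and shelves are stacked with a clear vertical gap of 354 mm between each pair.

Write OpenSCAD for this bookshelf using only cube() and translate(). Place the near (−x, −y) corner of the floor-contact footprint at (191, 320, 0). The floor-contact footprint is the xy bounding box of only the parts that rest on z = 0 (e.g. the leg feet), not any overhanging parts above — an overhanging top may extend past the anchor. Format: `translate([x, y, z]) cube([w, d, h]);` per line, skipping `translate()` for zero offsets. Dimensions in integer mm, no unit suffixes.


translate([191, 320, 0]) cube([22, 258, 1627]);
translate([894, 320, 0]) cube([22, 258, 1627]);
translate([213, 320, 0]) cube([681, 258, 24]);
translate([213, 320, 378]) cube([681, 258, 24]);
translate([213, 320, 756]) cube([681, 258, 24]);
translate([213, 320, 1134]) cube([681, 258, 24]);
translate([213, 320, 1512]) cube([681, 258, 24]);


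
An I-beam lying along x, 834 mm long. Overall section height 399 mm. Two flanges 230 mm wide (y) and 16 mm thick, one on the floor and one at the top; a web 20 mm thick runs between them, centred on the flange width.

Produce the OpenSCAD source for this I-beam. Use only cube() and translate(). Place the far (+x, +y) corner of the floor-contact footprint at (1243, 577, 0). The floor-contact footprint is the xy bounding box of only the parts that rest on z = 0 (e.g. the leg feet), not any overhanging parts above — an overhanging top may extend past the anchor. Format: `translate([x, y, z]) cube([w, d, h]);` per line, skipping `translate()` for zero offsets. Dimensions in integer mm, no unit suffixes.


translate([409, 347, 0]) cube([834, 230, 16]);
translate([409, 452, 16]) cube([834, 20, 367]);
translate([409, 347, 383]) cube([834, 230, 16]);


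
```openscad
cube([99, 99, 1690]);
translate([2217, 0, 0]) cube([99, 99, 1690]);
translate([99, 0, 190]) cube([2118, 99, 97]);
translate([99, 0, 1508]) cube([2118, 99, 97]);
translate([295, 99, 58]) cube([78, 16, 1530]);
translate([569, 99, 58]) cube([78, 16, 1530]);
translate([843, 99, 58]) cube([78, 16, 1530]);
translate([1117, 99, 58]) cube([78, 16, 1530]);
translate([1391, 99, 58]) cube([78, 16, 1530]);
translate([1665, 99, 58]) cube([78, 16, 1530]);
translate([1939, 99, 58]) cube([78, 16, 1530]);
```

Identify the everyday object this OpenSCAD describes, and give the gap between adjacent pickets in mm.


A fence section. The picket gap is 196 mm.

Two posts, two rails, 7 pickets — a fence section. Span 2118 mm holds 7 pickets of 78 mm with 8 equal gaps: ⌊(2118 − 7·78) / 8⌋ = 196 mm.


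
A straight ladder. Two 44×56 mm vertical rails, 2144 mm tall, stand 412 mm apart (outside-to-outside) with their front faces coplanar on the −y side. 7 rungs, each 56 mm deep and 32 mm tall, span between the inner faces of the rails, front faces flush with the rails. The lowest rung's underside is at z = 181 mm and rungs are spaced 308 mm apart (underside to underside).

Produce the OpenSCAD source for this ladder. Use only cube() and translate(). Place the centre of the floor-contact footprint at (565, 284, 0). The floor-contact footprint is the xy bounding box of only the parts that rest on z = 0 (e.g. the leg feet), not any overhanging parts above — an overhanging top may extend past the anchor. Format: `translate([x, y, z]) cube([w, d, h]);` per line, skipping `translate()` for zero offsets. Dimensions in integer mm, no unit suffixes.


translate([359, 256, 0]) cube([44, 56, 2144]);
translate([727, 256, 0]) cube([44, 56, 2144]);
translate([403, 256, 181]) cube([324, 56, 32]);
translate([403, 256, 489]) cube([324, 56, 32]);
translate([403, 256, 797]) cube([324, 56, 32]);
translate([403, 256, 1105]) cube([324, 56, 32]);
translate([403, 256, 1413]) cube([324, 56, 32]);
translate([403, 256, 1721]) cube([324, 56, 32]);
translate([403, 256, 2029]) cube([324, 56, 32]);


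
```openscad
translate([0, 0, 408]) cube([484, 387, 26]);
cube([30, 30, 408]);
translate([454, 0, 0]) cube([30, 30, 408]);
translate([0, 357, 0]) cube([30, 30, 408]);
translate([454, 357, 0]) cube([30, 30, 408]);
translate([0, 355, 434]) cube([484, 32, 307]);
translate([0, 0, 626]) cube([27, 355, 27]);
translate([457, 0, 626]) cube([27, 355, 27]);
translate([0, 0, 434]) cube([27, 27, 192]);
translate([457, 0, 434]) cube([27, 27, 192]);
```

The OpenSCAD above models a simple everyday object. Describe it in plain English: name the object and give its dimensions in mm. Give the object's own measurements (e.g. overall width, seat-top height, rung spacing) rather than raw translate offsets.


A chair. The seat is a 484×387×26 mm slab with its top at z = 434 mm, on four 30×30 mm corner legs (flush with the seat edges, standing on z = 0). A flat backrest 32 mm thick, 307 mm tall, spans the full seat width and rises from the seat top along its +y edge, rear face flush with the rear of the seat. Two armrests of 27×27 mm section run along each side from the seat's front edge to the front of the backrest, top faces 219 mm above the seat top and outer faces flush with the seat's x-edges; a 27×27 mm post under the front of each armrest stands on the seat at the front corner.


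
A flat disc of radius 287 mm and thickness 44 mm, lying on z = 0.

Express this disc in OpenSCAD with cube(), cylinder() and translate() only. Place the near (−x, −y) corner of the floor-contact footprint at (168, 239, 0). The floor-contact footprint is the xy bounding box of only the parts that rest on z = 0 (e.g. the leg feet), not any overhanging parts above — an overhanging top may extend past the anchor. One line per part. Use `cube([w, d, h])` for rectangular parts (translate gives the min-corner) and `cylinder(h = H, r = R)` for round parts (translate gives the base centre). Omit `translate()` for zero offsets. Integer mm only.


translate([455, 526, 0]) cylinder(h = 44, r = 287);


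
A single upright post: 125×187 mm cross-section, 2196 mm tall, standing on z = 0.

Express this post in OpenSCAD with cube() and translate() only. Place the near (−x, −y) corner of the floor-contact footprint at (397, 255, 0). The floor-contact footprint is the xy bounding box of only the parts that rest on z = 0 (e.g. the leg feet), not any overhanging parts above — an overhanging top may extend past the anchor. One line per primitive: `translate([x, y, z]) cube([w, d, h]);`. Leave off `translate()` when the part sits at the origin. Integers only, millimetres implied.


translate([397, 255, 0]) cube([125, 187, 2196]);


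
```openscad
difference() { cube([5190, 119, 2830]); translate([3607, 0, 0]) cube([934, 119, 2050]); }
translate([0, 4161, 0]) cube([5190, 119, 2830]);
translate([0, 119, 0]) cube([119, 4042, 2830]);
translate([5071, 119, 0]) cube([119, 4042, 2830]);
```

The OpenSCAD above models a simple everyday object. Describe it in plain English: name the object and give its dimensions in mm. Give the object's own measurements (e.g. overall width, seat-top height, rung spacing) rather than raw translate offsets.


A single room: four walls, each 2830 mm tall and 119 mm thick, enclosing an outside footprint 5190×4280 mm (x × y), no floor or roof. The front and back walls (−y and +y sides) run the full x-width; the side walls fit between their inner faces. A door opening 934 mm wide and 2050 mm tall is cut through the front wall from the floor up, its −x edge 3607 mm from the wall's −x end.


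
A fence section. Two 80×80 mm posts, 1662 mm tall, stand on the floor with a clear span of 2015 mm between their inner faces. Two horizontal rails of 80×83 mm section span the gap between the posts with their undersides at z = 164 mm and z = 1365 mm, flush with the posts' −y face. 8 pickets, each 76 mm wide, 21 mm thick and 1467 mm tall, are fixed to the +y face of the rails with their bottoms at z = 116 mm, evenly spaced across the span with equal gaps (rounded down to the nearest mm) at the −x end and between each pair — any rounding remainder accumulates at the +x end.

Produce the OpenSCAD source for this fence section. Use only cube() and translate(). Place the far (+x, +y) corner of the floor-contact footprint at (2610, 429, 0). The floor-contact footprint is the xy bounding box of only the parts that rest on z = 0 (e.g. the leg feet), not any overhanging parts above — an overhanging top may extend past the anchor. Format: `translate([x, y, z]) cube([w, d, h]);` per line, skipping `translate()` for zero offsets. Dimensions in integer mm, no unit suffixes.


translate([435, 349, 0]) cube([80, 80, 1662]);
translate([2530, 349, 0]) cube([80, 80, 1662]);
translate([515, 349, 164]) cube([2015, 80, 83]);
translate([515, 349, 1365]) cube([2015, 80, 83]);
translate([671, 429, 116]) cube([76, 21, 1467]);
translate([903, 429, 116]) cube([76, 21, 1467]);
translate([1135, 429, 116]) cube([76, 21, 1467]);
translate([1367, 429, 116]) cube([76, 21, 1467]);
translate([1599, 429, 116]) cube([76, 21, 1467]);
translate([1831, 429, 116]) cube([76, 21, 1467]);
translate([2063, 429, 116]) cube([76, 21, 1467]);
translate([2295, 429, 116]) cube([76, 21, 1467]);
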